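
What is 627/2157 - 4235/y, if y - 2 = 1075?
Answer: -2819872/774363 ≈ -3.6415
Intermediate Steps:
y = 1077 (y = 2 + 1075 = 1077)
627/2157 - 4235/y = 627/2157 - 4235/1077 = 627*(1/2157) - 4235*1/1077 = 209/719 - 4235/1077 = -2819872/774363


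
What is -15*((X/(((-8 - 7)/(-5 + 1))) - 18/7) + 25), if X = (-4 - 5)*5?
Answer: -1095/7 ≈ -156.43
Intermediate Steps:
X = -45 (X = -9*5 = -45)
-15*((X/(((-8 - 7)/(-5 + 1))) - 18/7) + 25) = -15*((-45*(-5 + 1)/(-8 - 7) - 18/7) + 25) = -15*((-45/((-15/(-4))) - 18*⅐) + 25) = -15*((-45/((-15*(-¼))) - 18/7) + 25) = -15*((-45/15/4 - 18/7) + 25) = -15*((-45*4/15 - 18/7) + 25) = -15*((-12 - 18/7) + 25) = -15*(-102/7 + 25) = -15*73/7 = -1095/7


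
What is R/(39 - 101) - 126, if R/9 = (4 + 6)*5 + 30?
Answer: -4266/31 ≈ -137.61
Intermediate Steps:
R = 720 (R = 9*((4 + 6)*5 + 30) = 9*(10*5 + 30) = 9*(50 + 30) = 9*80 = 720)
R/(39 - 101) - 126 = 720/(39 - 101) - 126 = 720/(-62) - 126 = -1/62*720 - 126 = -360/31 - 126 = -4266/31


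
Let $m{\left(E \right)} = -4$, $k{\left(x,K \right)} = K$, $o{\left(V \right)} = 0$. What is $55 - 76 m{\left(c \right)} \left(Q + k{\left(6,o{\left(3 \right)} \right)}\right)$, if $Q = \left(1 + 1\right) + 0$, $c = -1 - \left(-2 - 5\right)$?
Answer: $663$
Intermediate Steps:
$c = 6$ ($c = -1 - \left(-2 - 5\right) = -1 - -7 = -1 + 7 = 6$)
$Q = 2$ ($Q = 2 + 0 = 2$)
$55 - 76 m{\left(c \right)} \left(Q + k{\left(6,o{\left(3 \right)} \right)}\right) = 55 - 76 \left(- 4 \left(2 + 0\right)\right) = 55 - 76 \left(\left(-4\right) 2\right) = 55 - -608 = 55 + 608 = 663$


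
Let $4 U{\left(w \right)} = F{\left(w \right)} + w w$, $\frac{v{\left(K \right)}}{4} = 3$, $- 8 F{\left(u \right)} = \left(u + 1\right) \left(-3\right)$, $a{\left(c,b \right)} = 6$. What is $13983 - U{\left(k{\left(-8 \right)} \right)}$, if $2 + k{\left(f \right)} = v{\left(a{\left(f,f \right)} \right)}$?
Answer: $\frac{446623}{32} \approx 13957.0$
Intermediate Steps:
$F{\left(u \right)} = \frac{3}{8} + \frac{3 u}{8}$ ($F{\left(u \right)} = - \frac{\left(u + 1\right) \left(-3\right)}{8} = - \frac{\left(1 + u\right) \left(-3\right)}{8} = - \frac{-3 - 3 u}{8} = \frac{3}{8} + \frac{3 u}{8}$)
$v{\left(K \right)} = 12$ ($v{\left(K \right)} = 4 \cdot 3 = 12$)
$k{\left(f \right)} = 10$ ($k{\left(f \right)} = -2 + 12 = 10$)
$U{\left(w \right)} = \frac{3}{32} + \frac{w^{2}}{4} + \frac{3 w}{32}$ ($U{\left(w \right)} = \frac{\left(\frac{3}{8} + \frac{3 w}{8}\right) + w w}{4} = \frac{\left(\frac{3}{8} + \frac{3 w}{8}\right) + w^{2}}{4} = \frac{\frac{3}{8} + w^{2} + \frac{3 w}{8}}{4} = \frac{3}{32} + \frac{w^{2}}{4} + \frac{3 w}{32}$)
$13983 - U{\left(k{\left(-8 \right)} \right)} = 13983 - \left(\frac{3}{32} + \frac{10^{2}}{4} + \frac{3}{32} \cdot 10\right) = 13983 - \left(\frac{3}{32} + \frac{1}{4} \cdot 100 + \frac{15}{16}\right) = 13983 - \left(\frac{3}{32} + 25 + \frac{15}{16}\right) = 13983 - \frac{833}{32} = \frac{446623}{32}$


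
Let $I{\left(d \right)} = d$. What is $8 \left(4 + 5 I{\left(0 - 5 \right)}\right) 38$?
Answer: $-6384$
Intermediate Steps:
$8 \left(4 + 5 I{\left(0 - 5 \right)}\right) 38 = 8 \left(4 + 5 \left(0 - 5\right)\right) 38 = 8 \left(4 + 5 \left(-5\right)\right) 38 = 8 \left(4 - 25\right) 38 = 8 \left(-21\right) 38 = \left(-168\right) 38 = -6384$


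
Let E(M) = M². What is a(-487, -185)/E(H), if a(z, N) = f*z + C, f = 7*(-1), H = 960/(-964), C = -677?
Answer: 39669323/14400 ≈ 2754.8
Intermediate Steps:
H = -240/241 (H = 960*(-1/964) = -240/241 ≈ -0.99585)
f = -7
a(z, N) = -677 - 7*z (a(z, N) = -7*z - 677 = -677 - 7*z)
a(-487, -185)/E(H) = (-677 - 7*(-487))/((-240/241)²) = (-677 + 3409)/(57600/58081) = 2732*(58081/57600) = 39669323/14400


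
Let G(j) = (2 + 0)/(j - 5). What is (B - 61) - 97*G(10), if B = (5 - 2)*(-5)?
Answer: -574/5 ≈ -114.80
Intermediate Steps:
B = -15 (B = 3*(-5) = -15)
G(j) = 2/(-5 + j)
(B - 61) - 97*G(10) = (-15 - 61) - 194/(-5 + 10) = -76 - 194/5 = -574/5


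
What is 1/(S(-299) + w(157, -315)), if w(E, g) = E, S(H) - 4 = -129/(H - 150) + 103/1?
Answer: 449/118665 ≈ 0.0037838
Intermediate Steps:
S(H) = 107 - 129/(-150 + H) (S(H) = 4 + (-129/(H - 150) + 103/1) = 4 + (-129/(-150 + H) + 103*1) = 4 + (-129/(-150 + H) + 103) = 4 + (103 - 129/(-150 + H)) = 107 - 129/(-150 + H))
1/(S(-299) + w(157, -315)) = 1/((-16179 + 107*(-299))/(-150 - 299) + 157) = 1/((-16179 - 31993)/(-449) + 157) = 1/(-1/449*(-48172) + 157) = 1/(48172/449 + 157) = 1/(118665/449) = 449/118665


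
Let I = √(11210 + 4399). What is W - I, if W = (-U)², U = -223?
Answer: 49729 - 11*√129 ≈ 49604.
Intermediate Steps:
I = 11*√129 (I = √15609 = 11*√129 ≈ 124.94)
W = 49729 (W = (-1*(-223))² = 223² = 49729)
W - I = 49729 - 11*√129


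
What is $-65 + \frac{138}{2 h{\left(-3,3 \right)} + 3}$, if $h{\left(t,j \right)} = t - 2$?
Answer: $- \frac{593}{7} \approx -84.714$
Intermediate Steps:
$h{\left(t,j \right)} = -2 + t$
$-65 + \frac{138}{2 h{\left(-3,3 \right)} + 3} = -65 + \frac{138}{2 \left(-2 - 3\right) + 3} = -65 + \frac{138}{2 \left(-5\right) + 3} = -65 + \frac{138}{-10 + 3} = -65 + \frac{138}{-7} = -65 + 138 \left(- \frac{1}{7}\right) = -65 - \frac{138}{7} = - \frac{593}{7}$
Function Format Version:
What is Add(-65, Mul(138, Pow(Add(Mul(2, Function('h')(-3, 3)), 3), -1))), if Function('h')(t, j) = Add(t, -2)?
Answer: Rational(-593, 7) ≈ -84.714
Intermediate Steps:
Function('h')(t, j) = Add(-2, t)
Add(-65, Mul(138, Pow(Add(Mul(2, Function('h')(-3, 3)), 3), -1))) = Add(-65, Mul(138, Pow(Add(Mul(2, Add(-2, -3)), 3), -1))) = Add(-65, Mul(138, Pow(Add(Mul(2, -5), 3), -1))) = Add(-65, Mul(138, Pow(Add(-10, 3), -1))) = Add(-65, Mul(138, Pow(-7, -1))) = Add(-65, Mul(138, Rational(-1, 7))) = Add(-65, Rational(-138, 7)) = Rational(-593, 7)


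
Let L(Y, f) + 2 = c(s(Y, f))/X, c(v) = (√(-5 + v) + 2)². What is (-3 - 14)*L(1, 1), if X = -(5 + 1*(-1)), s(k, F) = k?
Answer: 34 + 34*I ≈ 34.0 + 34.0*I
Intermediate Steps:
X = -4 (X = -(5 - 1) = -1*4 = -4)
c(v) = (2 + √(-5 + v))²
L(Y, f) = -2 - (2 + √(-5 + Y))²/4 (L(Y, f) = -2 + (2 + √(-5 + Y))²/(-4) = -2 + (2 + √(-5 + Y))²*(-¼) = -2 - (2 + √(-5 + Y))²/4)
(-3 - 14)*L(1, 1) = (-3 - 14)*(-2 - (2 + √(-5 + 1))²/4) = -17*(-2 - (2 + √(-4))²/4) = -17*(-2 - (2 + 2*I)²/4) = 34 + 17*(2 + 2*I)²/4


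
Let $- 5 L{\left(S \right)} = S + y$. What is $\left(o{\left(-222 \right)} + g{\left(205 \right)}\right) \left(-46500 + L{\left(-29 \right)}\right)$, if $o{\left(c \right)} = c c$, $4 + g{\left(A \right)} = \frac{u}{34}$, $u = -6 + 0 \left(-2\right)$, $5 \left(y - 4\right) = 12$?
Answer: $- \frac{973797845959}{425} \approx -2.2913 \cdot 10^{9}$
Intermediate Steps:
$y = \frac{32}{5}$ ($y = 4 + \frac{1}{5} \cdot 12 = 4 + \frac{12}{5} = \frac{32}{5} \approx 6.4$)
$u = -6$ ($u = -6 + 0 = -6$)
$L{\left(S \right)} = - \frac{32}{25} - \frac{S}{5}$ ($L{\left(S \right)} = - \frac{S + \frac{32}{5}}{5} = - \frac{\frac{32}{5} + S}{5} = - \frac{32}{25} - \frac{S}{5}$)
$g{\left(A \right)} = - \frac{71}{17}$ ($g{\left(A \right)} = -4 - \frac{6}{34} = -4 - \frac{3}{17} = - \frac{71}{17}$)
$o{\left(c \right)} = c^{2}$
$\left(o{\left(-222 \right)} + g{\left(205 \right)}\right) \left(-46500 + L{\left(-29 \right)}\right) = \left(\left(-222\right)^{2} - \frac{71}{17}\right) \left(-46500 - - \frac{113}{25}\right) = \left(49284 - \frac{71}{17}\right) \left(-46500 + \left(- \frac{32}{25} + \frac{29}{5}\right)\right) = \frac{837757 \left(-46500 + \frac{113}{25}\right)}{17} = \frac{837757}{17} \left(- \frac{1162387}{25}\right) = - \frac{973797845959}{425}$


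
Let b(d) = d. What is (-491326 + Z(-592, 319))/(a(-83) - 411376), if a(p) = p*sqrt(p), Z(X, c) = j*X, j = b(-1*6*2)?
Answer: 199197309472/169230785163 - 40190426*I*sqrt(83)/169230785163 ≈ 1.1771 - 0.0021636*I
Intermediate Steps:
j = -12 (j = -1*6*2 = -6*2 = -12)
Z(X, c) = -12*X
a(p) = p**(3/2)
(-491326 + Z(-592, 319))/(a(-83) - 411376) = (-491326 - 12*(-592))/((-83)**(3/2) - 411376) = (-491326 + 7104)/(-83*I*sqrt(83) - 411376) = -484222/(-411376 - 83*I*sqrt(83))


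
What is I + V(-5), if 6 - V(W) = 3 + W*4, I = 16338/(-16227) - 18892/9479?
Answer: 1025444491/51271911 ≈ 20.000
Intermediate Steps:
I = -153809462/51271911 (I = 16338*(-1/16227) - 18892*1/9479 = -5446/5409 - 18892/9479 = -153809462/51271911 ≈ -2.9999)
V(W) = 3 - 4*W (V(W) = 6 - (3 + W*4) = 6 - (3 + 4*W) = 6 + (-3 - 4*W) = 3 - 4*W)
I + V(-5) = -153809462/51271911 + (3 - 4*(-5)) = -153809462/51271911 + (3 + 20) = -153809462/51271911 + 23 = 1025444491/51271911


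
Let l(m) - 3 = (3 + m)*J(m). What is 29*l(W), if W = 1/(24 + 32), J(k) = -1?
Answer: -29/56 ≈ -0.51786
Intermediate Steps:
W = 1/56 ≈ 0.017857
l(m) = -m (l(m) = 3 + (3 + m)*(-1) = 3 + (-3 - m) = -m)
29*l(W) = 29*(-1*1/56) = 29*(-1/56) = -29/56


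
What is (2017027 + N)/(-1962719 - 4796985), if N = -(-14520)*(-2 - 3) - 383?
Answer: -486011/1689926 ≈ -0.28759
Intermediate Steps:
N = -72983 (N = -(-14520)*(-5) - 383 = -968*75 - 383 = -72600 - 383 = -72983)
(2017027 + N)/(-1962719 - 4796985) = (2017027 - 72983)/(-1962719 - 4796985) = 1944044/(-6759704) = 1944044*(-1/6759704) = -486011/1689926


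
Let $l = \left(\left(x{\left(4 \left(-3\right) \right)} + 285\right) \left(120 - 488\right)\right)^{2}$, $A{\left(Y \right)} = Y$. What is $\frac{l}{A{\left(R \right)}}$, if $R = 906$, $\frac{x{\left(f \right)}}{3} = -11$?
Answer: $\frac{1433327616}{151} \approx 9.4922 \cdot 10^{6}$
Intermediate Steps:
$x{\left(f \right)} = -33$ ($x{\left(f \right)} = 3 \left(-11\right) = -33$)
$l = 8599965696$ ($l = \left(\left(-33 + 285\right) \left(120 - 488\right)\right)^{2} = \left(252 \left(-368\right)\right)^{2} = \left(-92736\right)^{2} = 8599965696$)
$\frac{l}{A{\left(R \right)}} = \frac{8599965696}{906} = 8599965696 \cdot \frac{1}{906} = \frac{1433327616}{151}$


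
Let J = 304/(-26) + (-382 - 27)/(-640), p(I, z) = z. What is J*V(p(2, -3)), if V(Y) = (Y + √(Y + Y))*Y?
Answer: -827667/8320 + 275889*I*√6/8320 ≈ -99.479 + 81.224*I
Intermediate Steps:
V(Y) = Y*(Y + √2*√Y) (V(Y) = (Y + √(2*Y))*Y = (Y + √2*√Y)*Y = Y*(Y + √2*√Y))
J = -91963/8320 (J = 304*(-1/26) - 409*(-1/640) = -152/13 + 409/640 = -91963/8320 ≈ -11.053)
J*V(p(2, -3)) = -91963*((-3)² + √2*(-3)^(3/2))/8320 = -91963*(9 + √2*(-3*I*√3))/8320 = -91963*(9 - 3*I*√6)/8320 = -827667/8320 + 275889*I*√6/8320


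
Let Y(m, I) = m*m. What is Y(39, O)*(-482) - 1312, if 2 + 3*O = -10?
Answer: -734434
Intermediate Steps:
O = -4 (O = -⅔ + (⅓)*(-10) = -⅔ - 10/3 = -4)
Y(m, I) = m²
Y(39, O)*(-482) - 1312 = 39²*(-482) - 1312 = 1521*(-482) - 1312 = -733122 - 1312 = -734434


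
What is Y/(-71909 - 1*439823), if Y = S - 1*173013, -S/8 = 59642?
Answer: 650149/511732 ≈ 1.2705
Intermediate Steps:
S = -477136 (S = -8*59642 = -477136)
Y = -650149 (Y = -477136 - 1*173013 = -477136 - 173013 = -650149)
Y/(-71909 - 1*439823) = -650149/(-71909 - 1*439823) = -650149/(-71909 - 439823) = -650149/(-511732) = -650149*(-1/511732) = 650149/511732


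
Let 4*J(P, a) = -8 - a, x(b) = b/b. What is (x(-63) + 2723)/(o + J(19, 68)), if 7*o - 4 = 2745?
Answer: 1589/218 ≈ 7.2890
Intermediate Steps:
x(b) = 1
J(P, a) = -2 - a/4 (J(P, a) = (-8 - a)/4 = -2 - a/4)
o = 2749/7 (o = 4/7 + (⅐)*2745 = 4/7 + 2745/7 = 2749/7 ≈ 392.71)
(x(-63) + 2723)/(o + J(19, 68)) = (1 + 2723)/(2749/7 + (-2 - ¼*68)) = 2724/(2749/7 + (-2 - 17)) = 2724/(2749/7 - 19) = 2724/(2616/7) = 2724*(7/2616) = 1589/218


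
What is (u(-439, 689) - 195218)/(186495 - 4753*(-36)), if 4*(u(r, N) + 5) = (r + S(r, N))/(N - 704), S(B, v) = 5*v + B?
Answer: -11715947/21456180 ≈ -0.54604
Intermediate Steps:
S(B, v) = B + 5*v
u(r, N) = -5 + (2*r + 5*N)/(4*(-704 + N)) (u(r, N) = -5 + ((r + (r + 5*N))/(N - 704))/4 = -5 + ((2*r + 5*N)/(-704 + N))/4 = -5 + (2*r + 5*N)/(4*(-704 + N)))
(u(-439, 689) - 195218)/(186495 - 4753*(-36)) = ((14080 - 15*689 + 2*(-439))/(4*(-704 + 689)) - 195218)/(186495 - 4753*(-36)) = ((¼)*(14080 - 10335 - 878)/(-15) - 195218)/(186495 + 171108) = ((¼)*(-1/15)*2867 - 195218)/357603 = (-2867/60 - 195218)*(1/357603) = -11715947/60*1/357603 = -11715947/21456180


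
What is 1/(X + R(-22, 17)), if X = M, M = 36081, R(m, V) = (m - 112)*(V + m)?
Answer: 1/36751 ≈ 2.7210e-5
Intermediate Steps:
R(m, V) = (-112 + m)*(V + m)
X = 36081
1/(X + R(-22, 17)) = 1/(36081 + ((-22)² - 112*17 - 112*(-22) + 17*(-22))) = 1/(36081 + (484 - 1904 + 2464 - 374)) = 1/(36081 + 670) = 1/36751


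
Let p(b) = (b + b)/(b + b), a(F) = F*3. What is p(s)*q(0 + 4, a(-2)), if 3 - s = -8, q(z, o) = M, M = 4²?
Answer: 16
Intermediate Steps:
M = 16
a(F) = 3*F
q(z, o) = 16
s = 11 (s = 3 - 1*(-8) = 3 + 8 = 11)
p(b) = 1 (p(b) = (2*b)/((2*b)) = (2*b)*(1/(2*b)) = 1)
p(s)*q(0 + 4, a(-2)) = 1*16 = 16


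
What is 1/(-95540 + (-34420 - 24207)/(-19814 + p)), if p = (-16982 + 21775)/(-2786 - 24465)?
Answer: -539956107/51585808818403 ≈ -1.0467e-5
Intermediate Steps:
p = -4793/27251 (p = 4793/(-27251) = 4793*(-1/27251) = -4793/27251 ≈ -0.17588)
1/(-95540 + (-34420 - 24207)/(-19814 + p)) = 1/(-95540 + (-34420 - 24207)/(-19814 - 4793/27251)) = 1/(-95540 - 58627/(-539956107/27251)) = 1/(-95540 - 58627*(-27251/539956107)) = 1/(-95540 + 1597644377/539956107) = 1/(-51585808818403/539956107) = -539956107/51585808818403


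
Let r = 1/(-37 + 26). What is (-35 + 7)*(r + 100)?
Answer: -30772/11 ≈ -2797.5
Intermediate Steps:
r = -1/11 (r = 1/(-11) = -1/11 ≈ -0.090909)
(-35 + 7)*(r + 100) = (-35 + 7)*(-1/11 + 100) = -28*1099/11 = -30772/11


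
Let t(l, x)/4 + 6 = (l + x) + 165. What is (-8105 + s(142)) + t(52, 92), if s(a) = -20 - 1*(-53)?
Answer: -6860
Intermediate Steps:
t(l, x) = 636 + 4*l + 4*x (t(l, x) = -24 + 4*((l + x) + 165) = -24 + 4*(165 + l + x) = -24 + (660 + 4*l + 4*x) = 636 + 4*l + 4*x)
s(a) = 33 (s(a) = -20 + 53 = 33)
(-8105 + s(142)) + t(52, 92) = (-8105 + 33) + (636 + 4*52 + 4*92) = -8072 + (636 + 208 + 368) = -8072 + 1212 = -6860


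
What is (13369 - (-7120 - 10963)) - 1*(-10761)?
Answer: 42213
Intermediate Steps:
(13369 - (-7120 - 10963)) - 1*(-10761) = (13369 - 1*(-18083)) + 10761 = (13369 + 18083) + 10761 = 31452 + 10761 = 42213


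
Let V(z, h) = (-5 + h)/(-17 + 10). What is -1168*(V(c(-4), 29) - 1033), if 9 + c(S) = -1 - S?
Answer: 8473840/7 ≈ 1.2105e+6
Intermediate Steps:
c(S) = -10 - S (c(S) = -9 + (-1 - S) = -10 - S)
V(z, h) = 5/7 - h/7 (V(z, h) = (-5 + h)/(-7) = (-5 + h)*(-1/7) = 5/7 - h/7)
-1168*(V(c(-4), 29) - 1033) = -1168*((5/7 - 1/7*29) - 1033) = -1168*((5/7 - 29/7) - 1033) = -1168*(-24/7 - 1033) = -1168*(-7255/7) = 8473840/7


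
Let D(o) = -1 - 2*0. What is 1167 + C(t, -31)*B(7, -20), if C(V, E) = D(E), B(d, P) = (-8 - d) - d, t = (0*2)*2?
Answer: 1189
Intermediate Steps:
D(o) = -1 (D(o) = -1 + 0 = -1)
t = 0 (t = 0*2 = 0)
B(d, P) = -8 - 2*d
C(V, E) = -1
1167 + C(t, -31)*B(7, -20) = 1167 - (-8 - 2*7) = 1167 - (-8 - 14) = 1167 - 1*(-22) = 1167 + 22 = 1189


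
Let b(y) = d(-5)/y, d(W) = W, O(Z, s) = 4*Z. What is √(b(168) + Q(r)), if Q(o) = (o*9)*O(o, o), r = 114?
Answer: √3301191726/84 ≈ 684.00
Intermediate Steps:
Q(o) = 36*o² (Q(o) = (o*9)*(4*o) = (9*o)*(4*o) = 36*o²)
b(y) = -5/y
√(b(168) + Q(r)) = √(-5/168 + 36*114²) = √(-5*1/168 + 36*12996) = √(-5/168 + 467856) = √(78599803/168) = √3301191726/84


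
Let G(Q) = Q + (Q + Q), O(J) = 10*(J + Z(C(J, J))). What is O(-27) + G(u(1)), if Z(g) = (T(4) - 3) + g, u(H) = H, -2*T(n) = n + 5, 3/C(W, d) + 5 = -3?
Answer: -1383/4 ≈ -345.75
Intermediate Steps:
C(W, d) = -3/8 (C(W, d) = 3/(-5 - 3) = 3/(-8) = 3*(-⅛) = -3/8)
T(n) = -5/2 - n/2 (T(n) = -(n + 5)/2 = -(5 + n)/2 = -5/2 - n/2)
Z(g) = -15/2 + g (Z(g) = ((-5/2 - ½*4) - 3) + g = ((-5/2 - 2) - 3) + g = (-9/2 - 3) + g = -15/2 + g)
O(J) = -315/4 + 10*J (O(J) = 10*(J + (-15/2 - 3/8)) = 10*(J - 63/8) = 10*(-63/8 + J) = -315/4 + 10*J)
G(Q) = 3*Q (G(Q) = Q + 2*Q = 3*Q)
O(-27) + G(u(1)) = (-315/4 + 10*(-27)) + 3*1 = (-315/4 - 270) + 3 = -1395/4 + 3 = -1383/4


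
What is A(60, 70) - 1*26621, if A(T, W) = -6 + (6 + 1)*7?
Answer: -26578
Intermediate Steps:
A(T, W) = 43 (A(T, W) = -6 + 7*7 = -6 + 49 = 43)
A(60, 70) - 1*26621 = 43 - 1*26621 = 43 - 26621 = -26578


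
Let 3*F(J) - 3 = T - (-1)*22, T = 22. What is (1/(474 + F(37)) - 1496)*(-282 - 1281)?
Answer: 3434881623/1469 ≈ 2.3382e+6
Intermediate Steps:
F(J) = 47/3 (F(J) = 1 + (22 - (-1)*22)/3 = 1 + (22 - 1*(-22))/3 = 1 + (22 + 22)/3 = 1 + (⅓)*44 = 1 + 44/3 = 47/3)
(1/(474 + F(37)) - 1496)*(-282 - 1281) = (1/(474 + 47/3) - 1496)*(-282 - 1281) = (1/(1469/3) - 1496)*(-1563) = (3/1469 - 1496)*(-1563) = -2197621/1469*(-1563) = 3434881623/1469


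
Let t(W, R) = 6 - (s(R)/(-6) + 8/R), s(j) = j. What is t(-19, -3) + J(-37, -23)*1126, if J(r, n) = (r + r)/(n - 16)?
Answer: 167285/78 ≈ 2144.7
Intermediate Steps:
J(r, n) = 2*r/(-16 + n) (J(r, n) = (2*r)/(-16 + n) = 2*r/(-16 + n))
t(W, R) = 6 - 8/R + R/6 (t(W, R) = 6 - (R/(-6) + 8/R) = 6 - (R*(-⅙) + 8/R) = 6 - (-R/6 + 8/R) = 6 - (8/R - R/6) = 6 + (-8/R + R/6) = 6 - 8/R + R/6)
t(-19, -3) + J(-37, -23)*1126 = (6 - 8/(-3) + (⅙)*(-3)) + (2*(-37)/(-16 - 23))*1126 = (6 - 8*(-⅓) - ½) + (2*(-37)/(-39))*1126 = (6 + 8/3 - ½) + (2*(-37)*(-1/39))*1126 = 49/6 + (74/39)*1126 = 49/6 + 83324/39 = 167285/78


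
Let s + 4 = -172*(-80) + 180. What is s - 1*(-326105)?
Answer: 340041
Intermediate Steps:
s = 13936 (s = -4 + (-172*(-80) + 180) = -4 + (13760 + 180) = -4 + 13940 = 13936)
s - 1*(-326105) = 13936 - 1*(-326105) = 13936 + 326105 = 340041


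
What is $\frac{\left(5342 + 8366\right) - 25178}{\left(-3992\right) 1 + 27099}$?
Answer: $- \frac{11470}{23107} \approx -0.49639$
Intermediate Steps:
$\frac{\left(5342 + 8366\right) - 25178}{\left(-3992\right) 1 + 27099} = \frac{13708 - 25178}{-3992 + 27099} = - \frac{11470}{23107}$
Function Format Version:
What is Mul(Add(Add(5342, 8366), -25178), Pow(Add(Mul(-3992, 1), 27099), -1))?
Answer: Rational(-11470, 23107) ≈ -0.49639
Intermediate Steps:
Mul(Add(Add(5342, 8366), -25178), Pow(Add(Mul(-3992, 1), 27099), -1)) = Mul(Add(13708, -25178), Pow(Add(-3992, 27099), -1)) = Mul(-11470, Pow(23107, -1)) = Mul(-11470, Rational(1, 23107)) = Rational(-11470, 23107)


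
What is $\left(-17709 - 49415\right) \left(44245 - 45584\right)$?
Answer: $89879036$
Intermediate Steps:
$\left(-17709 - 49415\right) \left(44245 - 45584\right) = \left(-67124\right) \left(-1339\right) = 89879036$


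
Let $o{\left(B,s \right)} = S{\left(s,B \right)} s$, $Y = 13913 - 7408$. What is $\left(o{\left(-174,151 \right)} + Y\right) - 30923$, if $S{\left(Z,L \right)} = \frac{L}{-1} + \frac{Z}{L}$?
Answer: $\frac{300143}{174} \approx 1725.0$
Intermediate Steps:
$S{\left(Z,L \right)} = - L + \frac{Z}{L}$ ($S{\left(Z,L \right)} = L \left(-1\right) + \frac{Z}{L} = - L + \frac{Z}{L}$)
$Y = 6505$ ($Y = 13913 - 7408 = 6505$)
$o{\left(B,s \right)} = s \left(- B + \frac{s}{B}\right)$ ($o{\left(B,s \right)} = \left(- B + \frac{s}{B}\right) s = s \left(- B + \frac{s}{B}\right)$)
$\left(o{\left(-174,151 \right)} + Y\right) - 30923 = \left(\frac{151 \left(151 - \left(-174\right)^{2}\right)}{-174} + 6505\right) - 30923 = \left(151 \left(- \frac{1}{174}\right) \left(151 - 30276\right) + 6505\right) - 30923 = \left(151 \left(- \frac{1}{174}\right) \left(-30125\right) + 6505\right) - 30923 = \left(\frac{4548875}{174} + 6505\right) - 30923 = \frac{5680745}{174} - 30923 = \frac{300143}{174}$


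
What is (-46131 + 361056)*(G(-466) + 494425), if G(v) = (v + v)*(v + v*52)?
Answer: 7404819242925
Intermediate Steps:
G(v) = 106*v² (G(v) = (2*v)*(v + 52*v) = (2*v)*(53*v) = 106*v²)
(-46131 + 361056)*(G(-466) + 494425) = (-46131 + 361056)*(106*(-466)² + 494425) = 314925*(106*217156 + 494425) = 314925*(23018536 + 494425) = 314925*23512961 = 7404819242925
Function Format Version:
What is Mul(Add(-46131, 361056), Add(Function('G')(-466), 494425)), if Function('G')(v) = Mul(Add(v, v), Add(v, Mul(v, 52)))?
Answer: 7404819242925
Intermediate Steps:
Function('G')(v) = Mul(106, Pow(v, 2)) (Function('G')(v) = Mul(Mul(2, v), Add(v, Mul(52, v))) = Mul(Mul(2, v), Mul(53, v)) = Mul(106, Pow(v, 2)))
Mul(Add(-46131, 361056), Add(Function('G')(-466), 494425)) = Mul(Add(-46131, 361056), Add(Mul(106, Pow(-466, 2)), 494425)) = Mul(314925, Add(Mul(106, 217156), 494425)) = Mul(314925, Add(23018536, 494425)) = Mul(314925, 23512961) = 7404819242925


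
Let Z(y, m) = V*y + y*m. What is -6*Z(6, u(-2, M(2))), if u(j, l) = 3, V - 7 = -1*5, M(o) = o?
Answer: -180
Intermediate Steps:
V = 2 (V = 7 - 1*5 = 7 - 5 = 2)
Z(y, m) = 2*y + m*y (Z(y, m) = 2*y + y*m = 2*y + m*y)
-6*Z(6, u(-2, M(2))) = -36*(2 + 3) = -36*5 = -6*30 = -180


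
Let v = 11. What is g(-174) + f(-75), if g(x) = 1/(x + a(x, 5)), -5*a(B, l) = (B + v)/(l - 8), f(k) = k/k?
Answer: 2758/2773 ≈ 0.99459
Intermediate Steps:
f(k) = 1
a(B, l) = -(11 + B)/(5*(-8 + l)) (a(B, l) = -(B + 11)/(5*(l - 8)) = -(11 + B)/(5*(-8 + l)))
g(x) = 1/(11/15 + 16*x/15) (g(x) = 1/(x + (-11 - x)/(5*(-8 + 5))) = 1/(x + (1/5)*(-11 - x)/(-3)) = 1/(x + (1/5)*(-1/3)*(-11 - x)) = 1/(x + (11/15 + x/15)) = 1/(11/15 + 16*x/15))
g(-174) + f(-75) = 15/(11 + 16*(-174)) + 1 = 15/(11 - 2784) + 1 = 15/(-2773) + 1 = 15*(-1/2773) + 1 = -15/2773 + 1 = 2758/2773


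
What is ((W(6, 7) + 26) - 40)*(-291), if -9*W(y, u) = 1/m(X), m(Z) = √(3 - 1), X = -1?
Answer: 4074 + 97*√2/6 ≈ 4096.9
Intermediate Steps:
m(Z) = √2
W(y, u) = -√2/18 (W(y, u) = -√2/2/9 = -√2/18)
((W(6, 7) + 26) - 40)*(-291) = ((-√2/18 + 26) - 40)*(-291) = ((26 - √2/18) - 40)*(-291) = (-14 - √2/18)*(-291) = 4074 + 97*√2/6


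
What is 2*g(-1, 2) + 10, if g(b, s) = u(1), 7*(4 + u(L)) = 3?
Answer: 20/7 ≈ 2.8571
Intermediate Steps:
u(L) = -25/7 (u(L) = -4 + (⅐)*3 = -4 + 3/7 = -25/7)
g(b, s) = -25/7
2*g(-1, 2) + 10 = 2*(-25/7) + 10 = -50/7 + 10 = 20/7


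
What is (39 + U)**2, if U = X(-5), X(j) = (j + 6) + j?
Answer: 1225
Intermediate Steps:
X(j) = 6 + 2*j (X(j) = (6 + j) + j = 6 + 2*j)
U = -4 (U = 6 + 2*(-5) = 6 - 10 = -4)
(39 + U)**2 = (39 - 4)**2 = 35**2 = 1225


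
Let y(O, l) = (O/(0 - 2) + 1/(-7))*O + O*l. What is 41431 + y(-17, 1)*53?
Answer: 462003/14 ≈ 33000.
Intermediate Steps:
y(O, l) = O*l + O*(-⅐ - O/2) (y(O, l) = (O/(-2) + 1*(-⅐))*O + O*l = (O*(-½) - ⅐)*O + O*l = (-O/2 - ⅐)*O + O*l = (-⅐ - O/2)*O + O*l = O*(-⅐ - O/2) + O*l = O*l + O*(-⅐ - O/2))
41431 + y(-17, 1)*53 = 41431 + ((1/14)*(-17)*(-2 - 7*(-17) + 14*1))*53 = 41431 + ((1/14)*(-17)*(-2 + 119 + 14))*53 = 41431 + ((1/14)*(-17)*131)*53 = 41431 - 2227/14*53 = 41431 - 118031/14 = 462003/14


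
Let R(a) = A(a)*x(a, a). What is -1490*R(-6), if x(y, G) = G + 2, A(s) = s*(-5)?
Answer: 178800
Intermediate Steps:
A(s) = -5*s
x(y, G) = 2 + G
R(a) = -5*a*(2 + a) (R(a) = (-5*a)*(2 + a) = -5*a*(2 + a))
-1490*R(-6) = -(-7450)*(-6)*(2 - 6) = -(-7450)*(-6)*(-4) = -1490*(-120) = 178800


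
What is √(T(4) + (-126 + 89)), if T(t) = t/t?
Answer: 6*I ≈ 6.0*I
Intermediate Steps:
T(t) = 1
√(T(4) + (-126 + 89)) = √(1 + (-126 + 89)) = √(1 - 37) = √(-36) = 6*I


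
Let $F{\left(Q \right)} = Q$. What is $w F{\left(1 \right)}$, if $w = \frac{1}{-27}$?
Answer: $- \frac{1}{27} \approx -0.037037$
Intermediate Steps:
$w = - \frac{1}{27} \approx -0.037037$
$w F{\left(1 \right)} = \left(- \frac{1}{27}\right) 1 = - \frac{1}{27}$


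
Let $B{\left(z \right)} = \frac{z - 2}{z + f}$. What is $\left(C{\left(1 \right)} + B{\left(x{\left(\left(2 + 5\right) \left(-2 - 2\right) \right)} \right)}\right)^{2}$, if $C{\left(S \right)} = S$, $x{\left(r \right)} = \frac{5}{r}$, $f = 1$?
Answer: $\frac{1444}{529} \approx 2.7297$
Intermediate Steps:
$B{\left(z \right)} = \frac{-2 + z}{1 + z}$ ($B{\left(z \right)} = \frac{z - 2}{z + 1} = \frac{-2 + z}{1 + z}$)
$\left(C{\left(1 \right)} + B{\left(x{\left(\left(2 + 5\right) \left(-2 - 2\right) \right)} \right)}\right)^{2} = \left(1 + \frac{-2 + \frac{5}{\left(2 + 5\right) \left(-2 - 2\right)}}{1 + \frac{5}{\left(2 + 5\right) \left(-2 - 2\right)}}\right)^{2} = \left(1 + \frac{-2 + \frac{5}{7 \left(-4\right)}}{1 + \frac{5}{7 \left(-4\right)}}\right)^{2} = \left(1 + \frac{-2 + \frac{5}{-28}}{1 + \frac{5}{-28}}\right)^{2} = \left(1 + \frac{-2 + 5 \left(- \frac{1}{28}\right)}{1 + 5 \left(- \frac{1}{28}\right)}\right)^{2} = \left(1 + \frac{-2 - \frac{5}{28}}{1 - \frac{5}{28}}\right)^{2} = \left(1 + \frac{1}{\frac{23}{28}} \left(- \frac{61}{28}\right)\right)^{2} = \left(1 + \frac{28}{23} \left(- \frac{61}{28}\right)\right)^{2} = \left(1 - \frac{61}{23}\right)^{2} = \left(- \frac{38}{23}\right)^{2} = \frac{1444}{529}$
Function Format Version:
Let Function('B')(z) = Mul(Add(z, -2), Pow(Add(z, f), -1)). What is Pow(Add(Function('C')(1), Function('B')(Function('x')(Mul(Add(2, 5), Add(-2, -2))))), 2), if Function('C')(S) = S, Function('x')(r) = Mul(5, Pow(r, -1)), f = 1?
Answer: Rational(1444, 529) ≈ 2.7297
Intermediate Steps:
Function('B')(z) = Mul(Pow(Add(1, z), -1), Add(-2, z)) (Function('B')(z) = Mul(Add(z, -2), Pow(Add(z, 1), -1)) = Mul(Add(-2, z), Pow(Add(1, z), -1)) = Mul(Pow(Add(1, z), -1), Add(-2, z)))
Pow(Add(Function('C')(1), Function('B')(Function('x')(Mul(Add(2, 5), Add(-2, -2))))), 2) = Pow(Add(1, Mul(Pow(Add(1, Mul(5, Pow(Mul(Add(2, 5), Add(-2, -2)), -1))), -1), Add(-2, Mul(5, Pow(Mul(Add(2, 5), Add(-2, -2)), -1))))), 2) = Pow(Add(1, Mul(Pow(Add(1, Mul(5, Pow(Mul(7, -4), -1))), -1), Add(-2, Mul(5, Pow(Mul(7, -4), -1))))), 2) = Pow(Add(1, Mul(Pow(Add(1, Mul(5, Pow(-28, -1))), -1), Add(-2, Mul(5, Pow(-28, -1))))), 2) = Pow(Add(1, Mul(Pow(Add(1, Mul(5, Rational(-1, 28))), -1), Add(-2, Mul(5, Rational(-1, 28))))), 2) = Pow(Add(1, Mul(Pow(Add(1, Rational(-5, 28)), -1), Add(-2, Rational(-5, 28)))), 2) = Pow(Add(1, Mul(Pow(Rational(23, 28), -1), Rational(-61, 28))), 2) = Pow(Add(1, Mul(Rational(28, 23), Rational(-61, 28))), 2) = Pow(Add(1, Rational(-61, 23)), 2) = Pow(Rational(-38, 23), 2) = Rational(1444, 529)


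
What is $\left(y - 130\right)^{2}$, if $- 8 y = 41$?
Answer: $\frac{1168561}{64} \approx 18259.0$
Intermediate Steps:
$y = - \frac{41}{8}$ ($y = \left(- \frac{1}{8}\right) 41 = - \frac{41}{8} \approx -5.125$)
$\left(y - 130\right)^{2} = \left(- \frac{41}{8} - 130\right)^{2} = \left(- \frac{1081}{8}\right)^{2} = \frac{1168561}{64}$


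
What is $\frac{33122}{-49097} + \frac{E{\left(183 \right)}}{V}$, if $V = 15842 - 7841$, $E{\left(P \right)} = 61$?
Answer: $- \frac{262014205}{392825097} \approx -0.667$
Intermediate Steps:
$V = 8001$
$\frac{33122}{-49097} + \frac{E{\left(183 \right)}}{V} = \frac{33122}{-49097} + \frac{61}{8001} = 33122 \left(- \frac{1}{49097}\right) + 61 \cdot \frac{1}{8001} = - \frac{33122}{49097} + \frac{61}{8001} = - \frac{262014205}{392825097}$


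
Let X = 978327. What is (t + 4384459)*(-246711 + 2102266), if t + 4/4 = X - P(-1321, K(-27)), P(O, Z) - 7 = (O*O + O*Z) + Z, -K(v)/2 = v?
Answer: 6845173939435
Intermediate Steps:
K(v) = -2*v
P(O, Z) = 7 + Z + O**2 + O*Z (P(O, Z) = 7 + ((O*O + O*Z) + Z) = 7 + ((O**2 + O*Z) + Z) = 7 + (Z + O**2 + O*Z) = 7 + Z + O**2 + O*Z)
t = -695442 (t = -1 + (978327 - (7 - 2*(-27) + (-1321)**2 - (-2642)*(-27))) = -1 + (978327 - (7 + 54 + 1745041 - 1321*54)) = -1 + (978327 - (7 + 54 + 1745041 - 71334)) = -1 + (978327 - 1*1673768) = -1 + (978327 - 1673768) = -1 - 695441 = -695442)
(t + 4384459)*(-246711 + 2102266) = (-695442 + 4384459)*(-246711 + 2102266) = 3689017*1855555 = 6845173939435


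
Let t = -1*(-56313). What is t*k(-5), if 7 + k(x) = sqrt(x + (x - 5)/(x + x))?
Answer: -394191 + 112626*I ≈ -3.9419e+5 + 1.1263e+5*I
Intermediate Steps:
t = 56313
k(x) = -7 + sqrt(x + (-5 + x)/(2*x)) (k(x) = -7 + sqrt(x + (x - 5)/(x + x)) = -7 + sqrt(x + (-5 + x)/((2*x))) = -7 + sqrt(x + (-5 + x)*(1/(2*x))) = -7 + sqrt(x + (-5 + x)/(2*x)))
t*k(-5) = 56313*(-7 + sqrt(2 - 10/(-5) + 4*(-5))/2) = 56313*(-7 + sqrt(2 - 10*(-1/5) - 20)/2) = 56313*(-7 + sqrt(2 + 2 - 20)/2) = 56313*(-7 + sqrt(-16)/2) = 56313*(-7 + (4*I)/2) = 56313*(-7 + 2*I) = -394191 + 112626*I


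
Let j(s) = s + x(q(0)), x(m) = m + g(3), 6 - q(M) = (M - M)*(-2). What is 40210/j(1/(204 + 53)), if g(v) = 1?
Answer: 1033397/180 ≈ 5741.1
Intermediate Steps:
q(M) = 6 (q(M) = 6 - (M - M)*(-2) = 6 - 0*(-2) = 6 - 1*0 = 6 + 0 = 6)
x(m) = 1 + m (x(m) = m + 1 = 1 + m)
j(s) = 7 + s (j(s) = s + (1 + 6) = s + 7 = 7 + s)
40210/j(1/(204 + 53)) = 40210/(7 + 1/(204 + 53)) = 40210/(7 + 1/257) = 40210/(1800/257) = 40210*(257/1800) = 1033397/180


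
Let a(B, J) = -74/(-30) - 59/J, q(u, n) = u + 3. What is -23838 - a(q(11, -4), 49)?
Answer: -17521858/735 ≈ -23839.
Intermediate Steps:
q(u, n) = 3 + u
a(B, J) = 37/15 - 59/J (a(B, J) = -74*(-1/30) - 59/J = 37/15 - 59/J)
-23838 - a(q(11, -4), 49) = -23838 - (37/15 - 59/49) = -23838 - 1*928/735 = -23838 - 928/735 = -17521858/735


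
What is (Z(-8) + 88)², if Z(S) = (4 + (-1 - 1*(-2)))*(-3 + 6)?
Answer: 10609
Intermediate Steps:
Z(S) = 15 (Z(S) = (4 + (-1 + 2))*3 = (4 + 1)*3 = 5*3 = 15)
(Z(-8) + 88)² = (15 + 88)² = 103² = 10609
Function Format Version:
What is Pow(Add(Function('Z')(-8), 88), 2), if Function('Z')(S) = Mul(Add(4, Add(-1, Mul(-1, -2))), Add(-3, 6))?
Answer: 10609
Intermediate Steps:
Function('Z')(S) = 15 (Function('Z')(S) = Mul(Add(4, Add(-1, 2)), 3) = Mul(Add(4, 1), 3) = Mul(5, 3) = 15)
Pow(Add(Function('Z')(-8), 88), 2) = Pow(Add(15, 88), 2) = Pow(103, 2) = 10609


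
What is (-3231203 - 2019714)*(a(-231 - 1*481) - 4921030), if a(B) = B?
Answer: 25843658737414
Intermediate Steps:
(-3231203 - 2019714)*(a(-231 - 1*481) - 4921030) = (-3231203 - 2019714)*((-231 - 1*481) - 4921030) = -5250917*((-231 - 481) - 4921030) = -5250917*(-712 - 4921030) = -5250917*(-4921742) = 25843658737414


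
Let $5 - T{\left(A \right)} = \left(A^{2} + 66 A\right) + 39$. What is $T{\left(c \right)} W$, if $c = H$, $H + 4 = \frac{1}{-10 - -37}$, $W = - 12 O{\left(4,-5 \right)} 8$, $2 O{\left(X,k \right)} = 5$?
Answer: $- \frac{12355120}{243} \approx -50844.0$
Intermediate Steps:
$O{\left(X,k \right)} = \frac{5}{2}$ ($O{\left(X,k \right)} = \frac{1}{2} \cdot 5 = \frac{5}{2}$)
$W = -240$ ($W = \left(-12\right) \frac{5}{2} \cdot 8 = \left(-30\right) 8 = -240$)
$H = - \frac{107}{27}$ ($H = -4 + \frac{1}{-10 - -37} = -4 + \frac{1}{-10 + 37} = -4 + \frac{1}{27} = - \frac{107}{27} \approx -3.963$)
$c = - \frac{107}{27} \approx -3.963$
$T{\left(A \right)} = -34 - A^{2} - 66 A$ ($T{\left(A \right)} = 5 - \left(\left(A^{2} + 66 A\right) + 39\right) = 5 - \left(39 + A^{2} + 66 A\right) = -34 - A^{2} - 66 A$)
$T{\left(c \right)} W = \left(-34 - \left(- \frac{107}{27}\right)^{2} - - \frac{2354}{9}\right) \left(-240\right) = \left(-34 - \frac{11449}{729} + \frac{2354}{9}\right) \left(-240\right) = \frac{154439}{729} \left(-240\right) = - \frac{12355120}{243}$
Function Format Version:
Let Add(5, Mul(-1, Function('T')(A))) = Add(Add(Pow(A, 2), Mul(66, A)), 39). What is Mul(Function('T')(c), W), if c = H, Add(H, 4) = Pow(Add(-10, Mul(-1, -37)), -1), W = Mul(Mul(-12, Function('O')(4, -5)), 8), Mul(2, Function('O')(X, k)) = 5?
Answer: Rational(-12355120, 243) ≈ -50844.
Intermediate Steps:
Function('O')(X, k) = Rational(5, 2) (Function('O')(X, k) = Mul(Rational(1, 2), 5) = Rational(5, 2))
W = -240 (W = Mul(Mul(-12, Rational(5, 2)), 8) = Mul(-30, 8) = -240)
H = Rational(-107, 27) (H = Add(-4, Pow(Add(-10, Mul(-1, -37)), -1)) = Add(-4, Pow(Add(-10, 37), -1)) = Add(-4, Pow(27, -1)) = Add(-4, Rational(1, 27)) = Rational(-107, 27) ≈ -3.9630)
c = Rational(-107, 27) ≈ -3.9630
Function('T')(A) = Add(-34, Mul(-1, Pow(A, 2)), Mul(-66, A)) (Function('T')(A) = Add(5, Mul(-1, Add(Add(Pow(A, 2), Mul(66, A)), 39))) = Add(5, Mul(-1, Add(39, Pow(A, 2), Mul(66, A)))) = Add(5, Add(-39, Mul(-1, Pow(A, 2)), Mul(-66, A))) = Add(-34, Mul(-1, Pow(A, 2)), Mul(-66, A)))
Mul(Function('T')(c), W) = Mul(Add(-34, Mul(-1, Pow(Rational(-107, 27), 2)), Mul(-66, Rational(-107, 27))), -240) = Mul(Add(-34, Mul(-1, Rational(11449, 729)), Rational(2354, 9)), -240) = Mul(Add(-34, Rational(-11449, 729), Rational(2354, 9)), -240) = Mul(Rational(154439, 729), -240) = Rational(-12355120, 243)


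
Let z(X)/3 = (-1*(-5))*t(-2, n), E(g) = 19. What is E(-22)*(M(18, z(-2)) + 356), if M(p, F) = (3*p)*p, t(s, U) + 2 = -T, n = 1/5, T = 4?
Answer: 25232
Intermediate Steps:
n = ⅕ ≈ 0.20000
t(s, U) = -6 (t(s, U) = -2 - 1*4 = -2 - 4 = -6)
z(X) = -90 (z(X) = 3*(-1*(-5)*(-6)) = 3*(5*(-6)) = 3*(-30) = -90)
M(p, F) = 3*p²
E(-22)*(M(18, z(-2)) + 356) = 19*(3*18² + 356) = 19*(3*324 + 356) = 19*(972 + 356) = 19*1328 = 25232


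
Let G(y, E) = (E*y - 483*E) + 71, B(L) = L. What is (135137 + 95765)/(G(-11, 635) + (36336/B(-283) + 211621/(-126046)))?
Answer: -8236509398236/11191748890341 ≈ -0.73594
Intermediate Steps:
G(y, E) = 71 - 483*E + E*y (G(y, E) = (-483*E + E*y) + 71 = 71 - 483*E + E*y)
(135137 + 95765)/(G(-11, 635) + (36336/B(-283) + 211621/(-126046))) = (135137 + 95765)/((71 - 483*635 + 635*(-11)) + (36336/(-283) + 211621/(-126046))) = 230902/((71 - 306705 - 6985) + (36336*(-1/283) + 211621*(-1/126046))) = 230902/(-313619 + (-36336/283 - 211621/126046)) = 230902/(-313619 - 4639896199/35671018) = 230902/(-11191748890341/35671018) = 230902*(-35671018/11191748890341) = -8236509398236/11191748890341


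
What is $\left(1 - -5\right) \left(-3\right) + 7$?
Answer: $-11$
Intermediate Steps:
$\left(1 - -5\right) \left(-3\right) + 7 = \left(1 + 5\right) \left(-3\right) + 7 = 6 \left(-3\right) + 7 = -18 + 7 = -11$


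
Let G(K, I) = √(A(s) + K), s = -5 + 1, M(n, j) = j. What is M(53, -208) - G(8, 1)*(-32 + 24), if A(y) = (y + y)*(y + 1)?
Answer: -208 + 32*√2 ≈ -162.75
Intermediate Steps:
s = -4
A(y) = 2*y*(1 + y) (A(y) = (2*y)*(1 + y) = 2*y*(1 + y))
G(K, I) = √(24 + K) (G(K, I) = √(2*(-4)*(1 - 4) + K) = √(2*(-4)*(-3) + K) = √(24 + K))
M(53, -208) - G(8, 1)*(-32 + 24) = -208 - √(24 + 8)*(-32 + 24) = -208 - √32*(-8) = -208 - 4*√2*(-8) = -208 - (-32)*√2 = -208 + 32*√2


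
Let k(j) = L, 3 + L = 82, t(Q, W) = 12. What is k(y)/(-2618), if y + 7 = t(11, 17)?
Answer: -79/2618 ≈ -0.030176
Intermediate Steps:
L = 79 (L = -3 + 82 = 79)
y = 5 (y = -7 + 12 = 5)
k(j) = 79
k(y)/(-2618) = 79/(-2618) = 79*(-1/2618) = -79/2618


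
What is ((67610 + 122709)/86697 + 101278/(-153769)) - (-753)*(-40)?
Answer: -401518602445615/13331310993 ≈ -30118.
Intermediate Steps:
((67610 + 122709)/86697 + 101278/(-153769)) - (-753)*(-40) = (190319*(1/86697) + 101278*(-1/153769)) - 1*30120 = (190319/86697 - 101278/153769) - 30120 = 20484663545/13331310993 - 30120 = -401518602445615/13331310993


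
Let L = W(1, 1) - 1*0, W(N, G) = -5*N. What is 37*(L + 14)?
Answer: 333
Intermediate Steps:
L = -5 (L = -5*1 - 1*0 = -5 + 0 = -5)
37*(L + 14) = 37*(-5 + 14) = 37*9 = 333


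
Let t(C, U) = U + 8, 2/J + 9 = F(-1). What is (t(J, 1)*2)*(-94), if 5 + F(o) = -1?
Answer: -1692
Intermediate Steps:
F(o) = -6 (F(o) = -5 - 1 = -6)
J = -2/15 (J = 2/(-9 - 6) = 2/(-15) = 2*(-1/15) = -2/15 ≈ -0.13333)
t(C, U) = 8 + U
(t(J, 1)*2)*(-94) = ((8 + 1)*2)*(-94) = (9*2)*(-94) = 18*(-94) = -1692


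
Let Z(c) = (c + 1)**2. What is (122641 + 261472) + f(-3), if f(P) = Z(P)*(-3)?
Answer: 384101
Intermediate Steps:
Z(c) = (1 + c)**2
f(P) = -3*(1 + P)**2 (f(P) = (1 + P)**2*(-3) = -3*(1 + P)**2)
(122641 + 261472) + f(-3) = (122641 + 261472) - 3*(1 - 3)**2 = 384113 - 3*(-2)**2 = 384113 - 3*4 = 384113 - 12 = 384101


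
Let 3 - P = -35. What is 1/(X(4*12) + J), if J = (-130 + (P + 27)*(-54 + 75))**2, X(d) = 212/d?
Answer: 12/18302753 ≈ 6.5564e-7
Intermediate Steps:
P = 38 (P = 3 - 1*(-35) = 3 + 35 = 38)
J = 1525225 (J = (-130 + (38 + 27)*(-54 + 75))**2 = (-130 + 65*21)**2 = (-130 + 1365)**2 = 1235**2 = 1525225)
1/(X(4*12) + J) = 1/(212/((4*12)) + 1525225) = 1/(212/48 + 1525225) = 1/(212*(1/48) + 1525225) = 1/(53/12 + 1525225) = 1/(18302753/12) = 12/18302753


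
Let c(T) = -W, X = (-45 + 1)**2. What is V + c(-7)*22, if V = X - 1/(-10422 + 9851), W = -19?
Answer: 1344135/571 ≈ 2354.0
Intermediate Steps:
X = 1936 (X = (-44)**2 = 1936)
c(T) = 19 (c(T) = -1*(-19) = 19)
V = 1105457/571 (V = 1936 - 1/(-10422 + 9851) = 1936 - 1/(-571) = 1936 - 1*(-1/571) = 1936 + 1/571 = 1105457/571 ≈ 1936.0)
V + c(-7)*22 = 1105457/571 + 19*22 = 1105457/571 + 418 = 1344135/571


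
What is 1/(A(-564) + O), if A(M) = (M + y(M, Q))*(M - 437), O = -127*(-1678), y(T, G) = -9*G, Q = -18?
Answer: 1/615508 ≈ 1.6247e-6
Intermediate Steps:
O = 213106
A(M) = (-437 + M)*(162 + M) (A(M) = (M - 9*(-18))*(M - 437) = (M + 162)*(-437 + M) = (162 + M)*(-437 + M) = (-437 + M)*(162 + M))
1/(A(-564) + O) = 1/((-70794 + (-564)² - 275*(-564)) + 213106) = 1/((-70794 + 318096 + 155100) + 213106) = 1/(402402 + 213106) = 1/615508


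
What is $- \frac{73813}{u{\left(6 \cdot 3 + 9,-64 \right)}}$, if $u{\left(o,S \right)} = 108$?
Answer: $- \frac{73813}{108} \approx -683.45$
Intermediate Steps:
$- \frac{73813}{u{\left(6 \cdot 3 + 9,-64 \right)}} = - \frac{73813}{108}$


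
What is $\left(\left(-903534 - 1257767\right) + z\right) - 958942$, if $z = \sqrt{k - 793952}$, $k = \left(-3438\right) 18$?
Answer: $-3120243 + 2 i \sqrt{213959} \approx -3.1202 \cdot 10^{6} + 925.11 i$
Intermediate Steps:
$k = -61884$
$z = 2 i \sqrt{213959}$ ($z = \sqrt{-61884 - 793952} = \sqrt{-855836} = 2 i \sqrt{213959} \approx 925.11 i$)
$\left(\left(-903534 - 1257767\right) + z\right) - 958942 = \left(\left(-903534 - 1257767\right) + 2 i \sqrt{213959}\right) - 958942 = \left(-2161301 + 2 i \sqrt{213959}\right) - 958942 = -3120243 + 2 i \sqrt{213959}$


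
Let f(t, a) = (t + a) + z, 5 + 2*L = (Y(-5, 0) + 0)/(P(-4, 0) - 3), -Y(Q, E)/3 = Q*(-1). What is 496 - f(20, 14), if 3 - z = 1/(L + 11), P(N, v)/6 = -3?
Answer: 28465/62 ≈ 459.11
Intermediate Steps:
P(N, v) = -18 (P(N, v) = 6*(-3) = -18)
Y(Q, E) = 3*Q (Y(Q, E) = -3*Q*(-1) = -(-3)*Q = 3*Q)
L = -15/7 (L = -5/2 + ((3*(-5) + 0)/(-18 - 3))/2 = -5/2 + ((-15 + 0)/(-21))/2 = -5/2 + (-15*(-1/21))/2 = -5/2 + (½)*(5/7) = -5/2 + 5/14 = -15/7 ≈ -2.1429)
z = 179/62 (z = 3 - 1/(-15/7 + 11) = 3 - 1/62/7 = 3 - 1*7/62 = 3 - 7/62 = 179/62 ≈ 2.8871)
f(t, a) = 179/62 + a + t (f(t, a) = (t + a) + 179/62 = (a + t) + 179/62 = 179/62 + a + t)
496 - f(20, 14) = 496 - (179/62 + 14 + 20) = 496 - 1*2287/62 = 496 - 2287/62 = 28465/62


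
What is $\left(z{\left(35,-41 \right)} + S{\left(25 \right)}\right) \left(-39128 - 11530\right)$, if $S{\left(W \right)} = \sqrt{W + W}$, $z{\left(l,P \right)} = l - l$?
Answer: $- 253290 \sqrt{2} \approx -3.5821 \cdot 10^{5}$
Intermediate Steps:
$z{\left(l,P \right)} = 0$
$S{\left(W \right)} = \sqrt{2} \sqrt{W}$ ($S{\left(W \right)} = \sqrt{2 W} = \sqrt{2} \sqrt{W}$)
$\left(z{\left(35,-41 \right)} + S{\left(25 \right)}\right) \left(-39128 - 11530\right) = \left(0 + \sqrt{2} \sqrt{25}\right) \left(-39128 - 11530\right) = \left(0 + \sqrt{2} \cdot 5\right) \left(-50658\right) = \left(0 + 5 \sqrt{2}\right) \left(-50658\right) = 5 \sqrt{2} \left(-50658\right) = - 253290 \sqrt{2}$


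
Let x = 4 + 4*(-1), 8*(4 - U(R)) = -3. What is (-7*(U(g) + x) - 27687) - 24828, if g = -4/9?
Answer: -420365/8 ≈ -52546.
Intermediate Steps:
g = -4/9 (g = -4*⅑ = -4/9 ≈ -0.44444)
U(R) = 35/8 (U(R) = 4 - ⅛*(-3) = 4 + 3/8 = 35/8)
x = 0 (x = 4 - 4 = 0)
(-7*(U(g) + x) - 27687) - 24828 = (-7*(35/8 + 0) - 27687) - 24828 = (-7*35/8 - 27687) - 24828 = (-245/8 - 27687) - 24828 = -221741/8 - 24828 = -420365/8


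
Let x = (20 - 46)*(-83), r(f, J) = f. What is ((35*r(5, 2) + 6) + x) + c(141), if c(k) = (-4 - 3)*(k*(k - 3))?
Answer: -133867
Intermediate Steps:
x = 2158 (x = -26*(-83) = 2158)
c(k) = -7*k*(-3 + k)
((35*r(5, 2) + 6) + x) + c(141) = ((35*5 + 6) + 2158) + 7*141*(3 - 1*141) = ((175 + 6) + 2158) + 7*141*(3 - 141) = (181 + 2158) + 7*141*(-138) = 2339 - 136206 = -133867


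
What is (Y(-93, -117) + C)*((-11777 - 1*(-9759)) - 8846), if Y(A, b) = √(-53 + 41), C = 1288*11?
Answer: -153921152 - 21728*I*√3 ≈ -1.5392e+8 - 37634.0*I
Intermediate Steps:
C = 14168
Y(A, b) = 2*I*√3 (Y(A, b) = √(-12) = 2*I*√3)
(Y(-93, -117) + C)*((-11777 - 1*(-9759)) - 8846) = (2*I*√3 + 14168)*((-11777 - 1*(-9759)) - 8846) = (14168 + 2*I*√3)*((-11777 + 9759) - 8846) = (14168 + 2*I*√3)*(-2018 - 8846) = (14168 + 2*I*√3)*(-10864) = -153921152 - 21728*I*√3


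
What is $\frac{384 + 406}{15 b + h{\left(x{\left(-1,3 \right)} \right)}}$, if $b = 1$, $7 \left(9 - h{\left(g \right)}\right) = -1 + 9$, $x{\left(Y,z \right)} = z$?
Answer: $\frac{553}{16} \approx 34.563$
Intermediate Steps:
$h{\left(g \right)} = \frac{55}{7}$ ($h{\left(g \right)} = 9 - \frac{-1 + 9}{7} = 9 - \frac{8}{7} = \frac{55}{7}$)
$\frac{384 + 406}{15 b + h{\left(x{\left(-1,3 \right)} \right)}} = \frac{384 + 406}{15 \cdot 1 + \frac{55}{7}} = \frac{790}{15 + \frac{55}{7}} = \frac{790}{\frac{160}{7}} = 790 \cdot \frac{7}{160} = \frac{553}{16}$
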